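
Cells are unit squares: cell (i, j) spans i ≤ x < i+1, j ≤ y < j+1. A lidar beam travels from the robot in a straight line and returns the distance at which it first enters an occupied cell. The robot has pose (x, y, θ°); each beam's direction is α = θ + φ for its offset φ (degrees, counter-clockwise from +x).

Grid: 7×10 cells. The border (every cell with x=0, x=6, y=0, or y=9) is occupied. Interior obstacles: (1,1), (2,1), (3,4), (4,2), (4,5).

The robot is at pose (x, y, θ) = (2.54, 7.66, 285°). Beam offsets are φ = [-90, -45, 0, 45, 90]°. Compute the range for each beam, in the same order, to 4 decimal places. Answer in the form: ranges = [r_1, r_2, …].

ranges = [1.5943, 3.0800, 2.7538, 3.9953, 3.5821]

beam 1: φ=-90°, α=195°
  d=(-0.9659,-0.2588)  start (2,7)  tX=0.5590 tY=2.5500  stride 1/|dx|=1.0353 1/|dy|=3.8637
    cross x-line → (1,7), t=0.5590
    cross x-line → (0,7), t=1.5943 (wall)
  → r_1 = 1.5943
beam 2: φ=-45°, α=240°
  d=(-0.5000,-0.8660)  start (2,7)  tX=1.0800 tY=0.7621  stride 1/|dx|=2.0000 1/|dy|=1.1547
    cross y-line → (2,6), t=0.7621
    cross x-line → (1,6), t=1.0800
    cross y-line → (1,5), t=1.9168
    cross y-line → (1,4), t=3.0715
    cross x-line → (0,4), t=3.0800 (wall)
  → r_2 = 3.0800
beam 3: φ=0°, α=285°
  d=(0.2588,-0.9659)  start (2,7)  tX=1.7773 tY=0.6833  stride 1/|dx|=3.8637 1/|dy|=1.0353
    cross y-line → (2,6), t=0.6833
    cross y-line → (2,5), t=1.7186
    cross x-line → (3,5), t=1.7773
    cross y-line → (3,4), t=2.7538 (wall)
  → r_3 = 2.7538
beam 4: φ=45°, α=330°
  d=(0.8660,-0.5000)  start (2,7)  tX=0.5312 tY=1.3200  stride 1/|dx|=1.1547 1/|dy|=2.0000
    cross x-line → (3,7), t=0.5312
    cross y-line → (3,6), t=1.3200
    cross x-line → (4,6), t=1.6859
    cross x-line → (5,6), t=2.8406
    cross y-line → (5,5), t=3.3200
    cross x-line → (6,5), t=3.9953 (wall)
  → r_4 = 3.9953
beam 5: φ=90°, α=15°
  d=(0.9659,0.2588)  start (2,7)  tX=0.4762 tY=1.3137  stride 1/|dx|=1.0353 1/|dy|=3.8637
    cross x-line → (3,7), t=0.4762
    cross y-line → (3,8), t=1.3137
    cross x-line → (4,8), t=1.5115
    cross x-line → (5,8), t=2.5468
    cross x-line → (6,8), t=3.5821 (wall)
  → r_5 = 3.5821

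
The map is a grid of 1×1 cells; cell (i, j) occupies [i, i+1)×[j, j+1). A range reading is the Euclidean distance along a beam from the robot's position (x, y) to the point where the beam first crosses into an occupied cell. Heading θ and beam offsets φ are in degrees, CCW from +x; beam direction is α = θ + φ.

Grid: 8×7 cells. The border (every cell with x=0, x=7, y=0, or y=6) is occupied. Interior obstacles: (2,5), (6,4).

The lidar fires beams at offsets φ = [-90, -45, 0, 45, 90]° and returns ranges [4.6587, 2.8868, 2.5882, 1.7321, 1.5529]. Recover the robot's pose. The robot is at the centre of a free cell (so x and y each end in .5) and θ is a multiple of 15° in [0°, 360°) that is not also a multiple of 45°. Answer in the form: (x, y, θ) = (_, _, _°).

Enumerate (i+0.5, j+0.5, θ) over the 28 free cells and 16 admissible headings. For each, cast all 5 beams and compare to the given ranges.
  (4.5, 3.5, 165°): beam 1 = 2.5882 ≠ 4.6587 ✗
  (2.5, 2.5, 210°): beam 1 = 3.0000 ≠ 4.6587 ✗
  (6.5, 2.5, 285°): beam 1 = 5.6940 ≠ 4.6587 ✗
  (3.5, 5.5, 285°): beam 1 = 0.5176 ≠ 4.6587 ✗
  …
  (5.5, 3.5, 285°): r_1=4.6587, r_2=2.8868, r_3=2.5882, r_4=1.7321, r_5=1.5529 — all match ✓
Only this pose fits every beam.

(x, y, θ) = (5.5, 3.5, 285°)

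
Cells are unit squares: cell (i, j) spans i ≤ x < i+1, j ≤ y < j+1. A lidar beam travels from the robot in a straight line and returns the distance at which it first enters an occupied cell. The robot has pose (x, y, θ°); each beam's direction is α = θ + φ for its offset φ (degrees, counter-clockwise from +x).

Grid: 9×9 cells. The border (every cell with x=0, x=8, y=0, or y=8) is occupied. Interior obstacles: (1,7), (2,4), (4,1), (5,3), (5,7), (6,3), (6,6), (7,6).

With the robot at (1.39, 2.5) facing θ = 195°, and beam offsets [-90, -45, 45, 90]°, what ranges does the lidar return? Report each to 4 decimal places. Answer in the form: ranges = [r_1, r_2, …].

ranges = [1.5068, 0.4503, 0.7800, 1.5529]

beam 1: φ=-90°, α=105°
  cosα=-0.2588 sinα=0.9659 | (1,2) | tMaxX 1.5068 tMaxY 0.5176 | tΔX 3.8637 tΔY 1.0353
    t=0.5176 [y] (1,3)
    t=1.5068 [x] (0,3) — stop
  → r_1 = 1.5068
beam 2: φ=-45°, α=150°
  cosα=-0.8660 sinα=0.5000 | (1,2) | tMaxX 0.4503 tMaxY 1.0000 | tΔX 1.1547 tΔY 2.0000
    t=0.4503 [x] (0,2) — stop
  → r_2 = 0.4503
beam 3: φ=45°, α=240°
  cosα=-0.5000 sinα=-0.8660 | (1,2) | tMaxX 0.7800 tMaxY 0.5774 | tΔX 2.0000 tΔY 1.1547
    t=0.5774 [y] (1,1)
    t=0.7800 [x] (0,1) — stop
  → r_3 = 0.7800
beam 4: φ=90°, α=285°
  cosα=0.2588 sinα=-0.9659 | (1,2) | tMaxX 2.3569 tMaxY 0.5176 | tΔX 3.8637 tΔY 1.0353
    t=0.5176 [y] (1,1)
    t=1.5529 [y] (1,0) — stop
  → r_4 = 1.5529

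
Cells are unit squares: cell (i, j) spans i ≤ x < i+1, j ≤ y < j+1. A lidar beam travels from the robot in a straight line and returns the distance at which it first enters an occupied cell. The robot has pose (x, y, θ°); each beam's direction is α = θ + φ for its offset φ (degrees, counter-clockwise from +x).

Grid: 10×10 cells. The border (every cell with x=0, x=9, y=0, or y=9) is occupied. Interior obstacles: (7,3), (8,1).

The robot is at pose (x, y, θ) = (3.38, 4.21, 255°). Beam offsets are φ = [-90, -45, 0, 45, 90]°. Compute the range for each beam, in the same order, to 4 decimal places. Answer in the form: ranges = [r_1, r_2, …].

ranges = [2.4640, 2.7482, 3.3232, 3.7066, 3.7477]

beam 1: φ=-90°, α=165°
  direction (-0.9659, 0.2588); cell (3,4); t to first gridline: x 0.3934, y 3.0523 (then +1.0353 / +3.8637)
    (2,4) via x @ 0.3934
    (1,4) via x @ 1.4287
    (0,4) via x @ 2.4640  # hit
  → r_1 = 2.4640
beam 2: φ=-45°, α=210°
  direction (-0.8660, -0.5000); cell (3,4); t to first gridline: x 0.4388, y 0.4200 (then +1.1547 / +2.0000)
    (3,3) via y @ 0.4200
    (2,3) via x @ 0.4388
    (1,3) via x @ 1.5935
    (1,2) via y @ 2.4200
    (0,2) via x @ 2.7482  # hit
  → r_2 = 2.7482
beam 3: φ=0°, α=255°
  direction (-0.2588, -0.9659); cell (3,4); t to first gridline: x 1.4682, y 0.2174 (then +3.8637 / +1.0353)
    (3,3) via y @ 0.2174
    (3,2) via y @ 1.2527
    (2,2) via x @ 1.4682
    (2,1) via y @ 2.2880
    (2,0) via y @ 3.3232  # hit
  → r_3 = 3.3232
beam 4: φ=45°, α=300°
  direction (0.5000, -0.8660); cell (3,4); t to first gridline: x 1.2400, y 0.2425 (then +2.0000 / +1.1547)
    (3,3) via y @ 0.2425
    (4,3) via x @ 1.2400
    (4,2) via y @ 1.3972
    (4,1) via y @ 2.5519
    (5,1) via x @ 3.2400
    (5,0) via y @ 3.7066  # hit
  → r_4 = 3.7066
beam 5: φ=90°, α=345°
  direction (0.9659, -0.2588); cell (3,4); t to first gridline: x 0.6419, y 0.8114 (then +1.0353 / +3.8637)
    (4,4) via x @ 0.6419
    (4,3) via y @ 0.8114
    (5,3) via x @ 1.6771
    (6,3) via x @ 2.7124
    (7,3) via x @ 3.7477  # hit
  → r_5 = 3.7477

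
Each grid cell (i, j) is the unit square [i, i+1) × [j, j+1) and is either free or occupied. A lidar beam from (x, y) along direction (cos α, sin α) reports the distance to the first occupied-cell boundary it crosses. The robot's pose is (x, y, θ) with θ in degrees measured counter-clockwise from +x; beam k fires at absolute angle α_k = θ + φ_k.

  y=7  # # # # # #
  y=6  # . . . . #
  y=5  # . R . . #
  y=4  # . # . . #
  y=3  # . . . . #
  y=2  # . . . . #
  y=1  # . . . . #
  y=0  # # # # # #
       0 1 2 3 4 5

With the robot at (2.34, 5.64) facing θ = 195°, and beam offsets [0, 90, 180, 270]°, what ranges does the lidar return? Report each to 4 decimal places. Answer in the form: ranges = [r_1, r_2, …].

beam 1: φ=0°, α=195°
  cosα=-0.9659 sinα=-0.2588 | (2,5) | tMaxX 0.3520 tMaxY 2.4728 | tΔX 1.0353 tΔY 3.8637
    t=0.3520 [x] (1,5)
    t=1.3873 [x] (0,5) — stop
  → r_1 = 1.3873
beam 2: φ=90°, α=285°
  cosα=0.2588 sinα=-0.9659 | (2,5) | tMaxX 2.5500 tMaxY 0.6626 | tΔX 3.8637 tΔY 1.0353
    t=0.6626 [y] (2,4) — stop
  → r_2 = 0.6626
beam 3: φ=180°, α=15°
  cosα=0.9659 sinα=0.2588 | (2,5) | tMaxX 0.6833 tMaxY 1.3909 | tΔX 1.0353 tΔY 3.8637
    t=0.6833 [x] (3,5)
    t=1.3909 [y] (3,6)
    t=1.7186 [x] (4,6)
    t=2.7538 [x] (5,6) — stop
  → r_3 = 2.7538
beam 4: φ=270°, α=105°
  cosα=-0.2588 sinα=0.9659 | (2,5) | tMaxX 1.3137 tMaxY 0.3727 | tΔX 3.8637 tΔY 1.0353
    t=0.3727 [y] (2,6)
    t=1.3137 [x] (1,6)
    t=1.4080 [y] (1,7) — stop
  → r_4 = 1.4080

ranges = [1.3873, 0.6626, 2.7538, 1.4080]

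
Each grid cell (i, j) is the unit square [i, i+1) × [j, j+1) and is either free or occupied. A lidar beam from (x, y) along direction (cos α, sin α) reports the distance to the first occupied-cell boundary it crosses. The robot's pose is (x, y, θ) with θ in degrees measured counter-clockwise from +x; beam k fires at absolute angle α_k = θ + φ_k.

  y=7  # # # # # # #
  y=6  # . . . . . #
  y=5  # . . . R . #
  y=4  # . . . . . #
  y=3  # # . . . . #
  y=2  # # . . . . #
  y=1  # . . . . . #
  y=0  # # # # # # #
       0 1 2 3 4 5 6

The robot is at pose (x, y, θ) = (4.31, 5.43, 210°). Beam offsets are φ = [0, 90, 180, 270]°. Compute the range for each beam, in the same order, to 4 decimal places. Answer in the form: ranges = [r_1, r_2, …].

ranges = [2.8600, 3.3800, 1.9514, 1.8129]

beam 1: φ=0°, α=210°
  cosα=-0.8660 sinα=-0.5000 | (4,5) | tMaxX 0.3580 tMaxY 0.8600 | tΔX 1.1547 tΔY 2.0000
    t=0.3580 [x] (3,5)
    t=0.8600 [y] (3,4)
    t=1.5127 [x] (2,4)
    t=2.6674 [x] (1,4)
    t=2.8600 [y] (1,3) — stop
  → r_1 = 2.8600
beam 2: φ=90°, α=300°
  cosα=0.5000 sinα=-0.8660 | (4,5) | tMaxX 1.3800 tMaxY 0.4965 | tΔX 2.0000 tΔY 1.1547
    t=0.4965 [y] (4,4)
    t=1.3800 [x] (5,4)
    t=1.6512 [y] (5,3)
    t=2.8059 [y] (5,2)
    t=3.3800 [x] (6,2) — stop
  → r_2 = 3.3800
beam 3: φ=180°, α=30°
  cosα=0.8660 sinα=0.5000 | (4,5) | tMaxX 0.7967 tMaxY 1.1400 | tΔX 1.1547 tΔY 2.0000
    t=0.7967 [x] (5,5)
    t=1.1400 [y] (5,6)
    t=1.9514 [x] (6,6) — stop
  → r_3 = 1.9514
beam 4: φ=270°, α=120°
  cosα=-0.5000 sinα=0.8660 | (4,5) | tMaxX 0.6200 tMaxY 0.6582 | tΔX 2.0000 tΔY 1.1547
    t=0.6200 [x] (3,5)
    t=0.6582 [y] (3,6)
    t=1.8129 [y] (3,7) — stop
  → r_4 = 1.8129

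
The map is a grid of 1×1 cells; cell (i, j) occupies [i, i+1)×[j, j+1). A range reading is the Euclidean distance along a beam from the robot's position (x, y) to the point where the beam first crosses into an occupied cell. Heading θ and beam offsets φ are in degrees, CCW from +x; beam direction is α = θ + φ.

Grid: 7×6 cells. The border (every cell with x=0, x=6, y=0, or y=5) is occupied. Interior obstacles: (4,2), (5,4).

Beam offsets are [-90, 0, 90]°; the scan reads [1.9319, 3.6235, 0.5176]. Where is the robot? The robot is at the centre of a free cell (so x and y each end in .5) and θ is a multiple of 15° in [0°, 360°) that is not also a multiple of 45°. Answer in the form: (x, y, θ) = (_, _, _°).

The pose lattice has 18·16 = 288 candidates. Test each by forward raycasting.
  (2.5, 4.5, 15°): beam 1 = 3.6235 ≠ 1.9319 ✗
  (3.5, 1.5, 345°): beam 1 = 0.5176 ≠ 1.9319 ✗
  (5.5, 2.5, 300°): beam 1 = 0.5774 ≠ 1.9319 ✗
  …
  (1.5, 1.5, 75°): r_1=1.9319, r_2=3.6235, r_3=0.5176 — all match ✓
Only this pose fits every beam.

(x, y, θ) = (1.5, 1.5, 75°)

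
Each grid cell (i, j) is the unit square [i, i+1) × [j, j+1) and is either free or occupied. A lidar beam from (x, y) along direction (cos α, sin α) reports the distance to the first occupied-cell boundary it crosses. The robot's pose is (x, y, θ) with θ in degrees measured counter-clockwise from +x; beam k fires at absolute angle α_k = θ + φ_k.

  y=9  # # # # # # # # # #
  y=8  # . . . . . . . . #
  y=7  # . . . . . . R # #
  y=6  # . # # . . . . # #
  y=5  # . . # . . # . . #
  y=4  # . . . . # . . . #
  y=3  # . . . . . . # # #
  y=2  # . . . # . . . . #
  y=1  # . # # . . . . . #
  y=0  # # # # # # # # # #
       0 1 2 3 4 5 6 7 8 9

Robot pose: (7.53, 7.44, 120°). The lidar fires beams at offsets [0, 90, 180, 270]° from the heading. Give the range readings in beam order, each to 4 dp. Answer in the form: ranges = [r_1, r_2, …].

ranges = [1.8013, 4.0761, 0.9400, 0.5427]

beam 1: φ=0°, α=120°
  direction (-0.5000, 0.8660); cell (7,7); t to first gridline: x 1.0600, y 0.6466 (then +2.0000 / +1.1547)
    (7,8) via y @ 0.6466
    (6,8) via x @ 1.0600
    (6,9) via y @ 1.8013  # hit
  → r_1 = 1.8013
beam 2: φ=90°, α=210°
  direction (-0.8660, -0.5000); cell (7,7); t to first gridline: x 0.6120, y 0.8800 (then +1.1547 / +2.0000)
    (6,7) via x @ 0.6120
    (6,6) via y @ 0.8800
    (5,6) via x @ 1.7667
    (5,5) via y @ 2.8800
    (4,5) via x @ 2.9214
    (3,5) via x @ 4.0761  # hit
  → r_2 = 4.0761
beam 3: φ=180°, α=300°
  direction (0.5000, -0.8660); cell (7,7); t to first gridline: x 0.9400, y 0.5081 (then +2.0000 / +1.1547)
    (7,6) via y @ 0.5081
    (8,6) via x @ 0.9400  # hit
  → r_3 = 0.9400
beam 4: φ=270°, α=30°
  direction (0.8660, 0.5000); cell (7,7); t to first gridline: x 0.5427, y 1.1200 (then +1.1547 / +2.0000)
    (8,7) via x @ 0.5427  # hit
  → r_4 = 0.5427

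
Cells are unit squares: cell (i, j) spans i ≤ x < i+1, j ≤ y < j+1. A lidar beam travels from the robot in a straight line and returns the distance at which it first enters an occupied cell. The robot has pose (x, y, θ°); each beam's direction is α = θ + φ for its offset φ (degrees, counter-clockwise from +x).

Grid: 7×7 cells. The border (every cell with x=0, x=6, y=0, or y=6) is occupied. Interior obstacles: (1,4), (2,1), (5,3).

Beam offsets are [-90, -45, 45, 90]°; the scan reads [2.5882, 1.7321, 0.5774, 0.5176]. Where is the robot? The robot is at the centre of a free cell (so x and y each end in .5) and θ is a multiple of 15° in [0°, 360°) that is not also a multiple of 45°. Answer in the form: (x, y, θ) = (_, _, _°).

Enumerate (i+0.5, j+0.5, θ) over the 22 free cells and 16 admissible headings. For each, cast all 4 beams and compare to the given ranges.
  (2.5, 4.5, 255°): beam 1 = 0.5176 ≠ 2.5882 ✗
  (4.5, 5.5, 285°): beam 2 = 4.0415 ≠ 1.7321 ✗
  (4.5, 3.5, 15°): beam 2 = 0.5774 ≠ 1.7321 ✗
  (1.5, 1.5, 120°): beam 1 = 0.5774 ≠ 2.5882 ✗
  …
  (5.5, 2.5, 285°): r_1=2.5882, r_2=1.7321, r_3=0.5774, r_4=0.5176 — all match ✓
Only this pose fits every beam.

(x, y, θ) = (5.5, 2.5, 285°)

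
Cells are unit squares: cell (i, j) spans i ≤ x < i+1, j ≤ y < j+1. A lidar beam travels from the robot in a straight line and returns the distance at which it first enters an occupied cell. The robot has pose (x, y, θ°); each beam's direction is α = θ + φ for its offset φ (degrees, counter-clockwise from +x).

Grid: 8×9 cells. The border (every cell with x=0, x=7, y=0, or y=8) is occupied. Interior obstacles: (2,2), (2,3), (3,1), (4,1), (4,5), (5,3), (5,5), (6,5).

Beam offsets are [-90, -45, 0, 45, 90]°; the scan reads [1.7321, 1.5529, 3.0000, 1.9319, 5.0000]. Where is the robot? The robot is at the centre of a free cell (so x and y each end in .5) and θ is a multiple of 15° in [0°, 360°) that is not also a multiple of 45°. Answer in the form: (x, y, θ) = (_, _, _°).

(x, y, θ) = (3.5, 3.5, 30°)

The pose lattice has 34·16 = 544 candidates. Test each by forward raycasting.
  (4.5, 3.5, 30°): beam 1 = 2.8868 ≠ 1.7321 ✗
  (3.5, 2.5, 150°): beam 1 = 2.8868 ≠ 1.7321 ✗
  (3.5, 5.5, 120°): beam 1 = 0.5774 ≠ 1.7321 ✗
  …
  (3.5, 3.5, 30°): r_1=1.7321, r_2=1.5529, r_3=3.0000, r_4=1.9319, r_5=5.0000 — all match ✓
Unique over the lattice → pose = (3.5, 3.5, 30°).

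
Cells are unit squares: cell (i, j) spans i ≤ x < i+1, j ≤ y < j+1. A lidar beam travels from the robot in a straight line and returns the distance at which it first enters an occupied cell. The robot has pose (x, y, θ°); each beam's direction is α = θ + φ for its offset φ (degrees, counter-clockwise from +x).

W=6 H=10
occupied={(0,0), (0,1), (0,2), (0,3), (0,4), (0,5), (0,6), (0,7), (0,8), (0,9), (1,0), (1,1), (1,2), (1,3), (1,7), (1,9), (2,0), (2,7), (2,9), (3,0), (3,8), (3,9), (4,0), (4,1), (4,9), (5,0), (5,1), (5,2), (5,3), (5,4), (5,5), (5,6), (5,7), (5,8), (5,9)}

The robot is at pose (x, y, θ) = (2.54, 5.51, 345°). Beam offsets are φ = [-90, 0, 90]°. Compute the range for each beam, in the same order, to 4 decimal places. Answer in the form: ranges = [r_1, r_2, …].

beam 1: φ=-90°, α=255°
  direction (-0.2588, -0.9659); cell (2,5); t to first gridline: x 2.0864, y 0.5280 (then +3.8637 / +1.0353)
    (2,4) via y @ 0.5280
    (2,3) via y @ 1.5633
    (1,3) via x @ 2.0864  # hit
  → r_1 = 2.0864
beam 2: φ=0°, α=345°
  direction (0.9659, -0.2588); cell (2,5); t to first gridline: x 0.4762, y 1.9705 (then +1.0353 / +3.8637)
    (3,5) via x @ 0.4762
    (4,5) via x @ 1.5115
    (4,4) via y @ 1.9705
    (5,4) via x @ 2.5468  # hit
  → r_2 = 2.5468
beam 3: φ=90°, α=75°
  direction (0.2588, 0.9659); cell (2,5); t to first gridline: x 1.7773, y 0.5073 (then +3.8637 / +1.0353)
    (2,6) via y @ 0.5073
    (2,7) via y @ 1.5426  # hit
  → r_3 = 1.5426

ranges = [2.0864, 2.5468, 1.5426]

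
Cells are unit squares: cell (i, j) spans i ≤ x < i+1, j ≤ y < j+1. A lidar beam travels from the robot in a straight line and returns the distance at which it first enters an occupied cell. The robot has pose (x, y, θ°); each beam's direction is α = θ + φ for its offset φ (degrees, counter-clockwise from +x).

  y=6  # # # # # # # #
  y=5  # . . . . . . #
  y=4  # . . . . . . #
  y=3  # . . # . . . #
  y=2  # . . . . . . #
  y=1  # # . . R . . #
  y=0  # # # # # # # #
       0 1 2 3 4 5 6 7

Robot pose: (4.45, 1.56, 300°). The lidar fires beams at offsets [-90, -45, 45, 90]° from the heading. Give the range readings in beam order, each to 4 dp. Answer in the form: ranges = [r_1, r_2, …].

beam 1: φ=-90°, α=210°
  direction (-0.8660, -0.5000); cell (4,1); t to first gridline: x 0.5196, y 1.1200 (then +1.1547 / +2.0000)
    (3,1) via x @ 0.5196
    (3,0) via y @ 1.1200  # hit
  → r_1 = 1.1200
beam 2: φ=-45°, α=255°
  direction (-0.2588, -0.9659); cell (4,1); t to first gridline: x 1.7387, y 0.5798 (then +3.8637 / +1.0353)
    (4,0) via y @ 0.5798  # hit
  → r_2 = 0.5798
beam 3: φ=45°, α=345°
  direction (0.9659, -0.2588); cell (4,1); t to first gridline: x 0.5694, y 2.1637 (then +1.0353 / +3.8637)
    (5,1) via x @ 0.5694
    (6,1) via x @ 1.6047
    (6,0) via y @ 2.1637  # hit
  → r_3 = 2.1637
beam 4: φ=90°, α=30°
  direction (0.8660, 0.5000); cell (4,1); t to first gridline: x 0.6351, y 0.8800 (then +1.1547 / +2.0000)
    (5,1) via x @ 0.6351
    (5,2) via y @ 0.8800
    (6,2) via x @ 1.7898
    (6,3) via y @ 2.8800
    (7,3) via x @ 2.9445  # hit
  → r_4 = 2.9445

ranges = [1.1200, 0.5798, 2.1637, 2.9445]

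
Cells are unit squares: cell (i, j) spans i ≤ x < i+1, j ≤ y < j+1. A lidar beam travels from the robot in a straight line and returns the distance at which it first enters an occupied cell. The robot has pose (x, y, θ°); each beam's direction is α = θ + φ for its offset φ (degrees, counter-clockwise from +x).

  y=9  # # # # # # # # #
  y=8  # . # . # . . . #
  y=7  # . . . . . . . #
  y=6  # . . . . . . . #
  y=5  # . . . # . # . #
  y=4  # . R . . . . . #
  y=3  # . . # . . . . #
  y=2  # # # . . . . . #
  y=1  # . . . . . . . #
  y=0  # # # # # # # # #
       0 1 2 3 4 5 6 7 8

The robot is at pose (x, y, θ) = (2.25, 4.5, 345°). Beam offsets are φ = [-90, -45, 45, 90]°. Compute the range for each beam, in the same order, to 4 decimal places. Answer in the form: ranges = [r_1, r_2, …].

beam 1: φ=-90°, α=255°
  cosα=-0.2588 sinα=-0.9659 | (2,4) | tMaxX 0.9659 tMaxY 0.5176 | tΔX 3.8637 tΔY 1.0353
    t=0.5176 [y] (2,3)
    t=0.9659 [x] (1,3)
    t=1.5529 [y] (1,2) — stop
  → r_1 = 1.5529
beam 2: φ=-45°, α=300°
  cosα=0.5000 sinα=-0.8660 | (2,4) | tMaxX 1.5000 tMaxY 0.5774 | tΔX 2.0000 tΔY 1.1547
    t=0.5774 [y] (2,3)
    t=1.5000 [x] (3,3) — stop
  → r_2 = 1.5000
beam 3: φ=45°, α=30°
  cosα=0.8660 sinα=0.5000 | (2,4) | tMaxX 0.8660 tMaxY 1.0000 | tΔX 1.1547 tΔY 2.0000
    t=0.8660 [x] (3,4)
    t=1.0000 [y] (3,5)
    t=2.0207 [x] (4,5) — stop
  → r_3 = 2.0207
beam 4: φ=90°, α=75°
  cosα=0.2588 sinα=0.9659 | (2,4) | tMaxX 2.8978 tMaxY 0.5176 | tΔX 3.8637 tΔY 1.0353
    t=0.5176 [y] (2,5)
    t=1.5529 [y] (2,6)
    t=2.5882 [y] (2,7)
    t=2.8978 [x] (3,7)
    t=3.6235 [y] (3,8)
    t=4.6587 [y] (3,9) — stop
  → r_4 = 4.6587

ranges = [1.5529, 1.5000, 2.0207, 4.6587]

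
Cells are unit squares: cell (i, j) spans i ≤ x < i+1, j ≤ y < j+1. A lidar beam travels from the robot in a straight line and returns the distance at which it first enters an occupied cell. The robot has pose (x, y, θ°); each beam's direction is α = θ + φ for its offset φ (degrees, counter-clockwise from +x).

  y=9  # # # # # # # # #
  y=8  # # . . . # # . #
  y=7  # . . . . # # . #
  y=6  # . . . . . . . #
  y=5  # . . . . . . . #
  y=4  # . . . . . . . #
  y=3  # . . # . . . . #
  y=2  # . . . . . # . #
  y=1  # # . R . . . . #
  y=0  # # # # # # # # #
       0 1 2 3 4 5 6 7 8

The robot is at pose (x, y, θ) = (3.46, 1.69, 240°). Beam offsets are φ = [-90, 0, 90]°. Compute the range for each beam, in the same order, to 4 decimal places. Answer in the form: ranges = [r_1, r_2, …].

ranges = [2.8406, 0.7967, 1.3800]

beam 1: φ=-90°, α=150°
  d=(-0.8660,0.5000)  start (3,1)  tX=0.5312 tY=0.6200  stride 1/|dx|=1.1547 1/|dy|=2.0000
    cross x-line → (2,1), t=0.5312
    cross y-line → (2,2), t=0.6200
    cross x-line → (1,2), t=1.6859
    cross y-line → (1,3), t=2.6200
    cross x-line → (0,3), t=2.8406 (wall)
  → r_1 = 2.8406
beam 2: φ=0°, α=240°
  d=(-0.5000,-0.8660)  start (3,1)  tX=0.9200 tY=0.7967  stride 1/|dx|=2.0000 1/|dy|=1.1547
    cross y-line → (3,0), t=0.7967 (wall)
  → r_2 = 0.7967
beam 3: φ=90°, α=330°
  d=(0.8660,-0.5000)  start (3,1)  tX=0.6235 tY=1.3800  stride 1/|dx|=1.1547 1/|dy|=2.0000
    cross x-line → (4,1), t=0.6235
    cross y-line → (4,0), t=1.3800 (wall)
  → r_3 = 1.3800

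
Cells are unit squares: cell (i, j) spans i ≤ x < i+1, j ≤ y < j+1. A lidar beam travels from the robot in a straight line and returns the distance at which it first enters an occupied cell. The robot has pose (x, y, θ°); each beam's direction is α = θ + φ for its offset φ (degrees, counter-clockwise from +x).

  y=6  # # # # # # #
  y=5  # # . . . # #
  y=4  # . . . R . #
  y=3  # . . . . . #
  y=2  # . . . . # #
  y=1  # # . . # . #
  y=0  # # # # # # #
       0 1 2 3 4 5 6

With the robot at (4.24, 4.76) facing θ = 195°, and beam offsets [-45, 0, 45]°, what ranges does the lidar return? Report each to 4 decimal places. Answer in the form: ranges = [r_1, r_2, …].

ranges = [2.4800, 3.3543, 4.3417]

beam 1: φ=-45°, α=150°
  dir = (cos 150°, sin 150°) = (-0.8660, 0.5000); from cell (4,4)
  next x-line at t=0.2771, next y-line at t=0.4800; Δt_x=1.1547, Δt_y=2.0000
    x: enter (3,4) at t=0.2771
    y: enter (3,5) at t=0.4800
    x: enter (2,5) at t=1.4318
    y: enter (2,6) at t=2.4800 ← occupied
  → r_1 = 2.4800
beam 2: φ=0°, α=195°
  dir = (cos 195°, sin 195°) = (-0.9659, -0.2588); from cell (4,4)
  next x-line at t=0.2485, next y-line at t=2.9364; Δt_x=1.0353, Δt_y=3.8637
    x: enter (3,4) at t=0.2485
    x: enter (2,4) at t=1.2837
    x: enter (1,4) at t=2.3190
    y: enter (1,3) at t=2.9364
    x: enter (0,3) at t=3.3543 ← occupied
  → r_2 = 3.3543
beam 3: φ=45°, α=240°
  dir = (cos 240°, sin 240°) = (-0.5000, -0.8660); from cell (4,4)
  next x-line at t=0.4800, next y-line at t=0.8776; Δt_x=2.0000, Δt_y=1.1547
    x: enter (3,4) at t=0.4800
    y: enter (3,3) at t=0.8776
    y: enter (3,2) at t=2.0323
    x: enter (2,2) at t=2.4800
    y: enter (2,1) at t=3.1870
    y: enter (2,0) at t=4.3417 ← occupied
  → r_3 = 4.3417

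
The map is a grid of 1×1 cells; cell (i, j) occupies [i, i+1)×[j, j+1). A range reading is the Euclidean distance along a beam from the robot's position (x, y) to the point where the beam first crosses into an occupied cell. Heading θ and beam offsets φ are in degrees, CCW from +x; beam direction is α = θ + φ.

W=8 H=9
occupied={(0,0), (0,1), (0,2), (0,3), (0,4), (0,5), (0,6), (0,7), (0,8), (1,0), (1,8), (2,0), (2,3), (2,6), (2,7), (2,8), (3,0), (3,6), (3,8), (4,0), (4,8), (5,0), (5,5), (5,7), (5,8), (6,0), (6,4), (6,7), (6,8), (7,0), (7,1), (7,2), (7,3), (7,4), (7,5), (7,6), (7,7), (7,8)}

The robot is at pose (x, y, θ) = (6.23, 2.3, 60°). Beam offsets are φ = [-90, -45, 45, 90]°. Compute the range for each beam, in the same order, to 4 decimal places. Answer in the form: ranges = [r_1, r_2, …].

beam 1: φ=-90°, α=330°
  d=(0.8660,-0.5000)  start (6,2)  tX=0.8891 tY=0.6000  stride 1/|dx|=1.1547 1/|dy|=2.0000
    cross y-line → (6,1), t=0.6000
    cross x-line → (7,1), t=0.8891 (wall)
  → r_1 = 0.8891
beam 2: φ=-45°, α=15°
  d=(0.9659,0.2588)  start (6,2)  tX=0.7972 tY=2.7046  stride 1/|dx|=1.0353 1/|dy|=3.8637
    cross x-line → (7,2), t=0.7972 (wall)
  → r_2 = 0.7972
beam 3: φ=45°, α=105°
  d=(-0.2588,0.9659)  start (6,2)  tX=0.8887 tY=0.7247  stride 1/|dx|=3.8637 1/|dy|=1.0353
    cross y-line → (6,3), t=0.7247
    cross x-line → (5,3), t=0.8887
    cross y-line → (5,4), t=1.7600
    cross y-line → (5,5), t=2.7952 (wall)
  → r_3 = 2.7952
beam 4: φ=90°, α=150°
  d=(-0.8660,0.5000)  start (6,2)  tX=0.2656 tY=1.4000  stride 1/|dx|=1.1547 1/|dy|=2.0000
    cross x-line → (5,2), t=0.2656
    cross y-line → (5,3), t=1.4000
    cross x-line → (4,3), t=1.4203
    cross x-line → (3,3), t=2.5750
    cross y-line → (3,4), t=3.4000
    cross x-line → (2,4), t=3.7297
    cross x-line → (1,4), t=4.8844
    cross y-line → (1,5), t=5.4000
    cross x-line → (0,5), t=6.0391 (wall)
  → r_4 = 6.0391

ranges = [0.8891, 0.7972, 2.7952, 6.0391]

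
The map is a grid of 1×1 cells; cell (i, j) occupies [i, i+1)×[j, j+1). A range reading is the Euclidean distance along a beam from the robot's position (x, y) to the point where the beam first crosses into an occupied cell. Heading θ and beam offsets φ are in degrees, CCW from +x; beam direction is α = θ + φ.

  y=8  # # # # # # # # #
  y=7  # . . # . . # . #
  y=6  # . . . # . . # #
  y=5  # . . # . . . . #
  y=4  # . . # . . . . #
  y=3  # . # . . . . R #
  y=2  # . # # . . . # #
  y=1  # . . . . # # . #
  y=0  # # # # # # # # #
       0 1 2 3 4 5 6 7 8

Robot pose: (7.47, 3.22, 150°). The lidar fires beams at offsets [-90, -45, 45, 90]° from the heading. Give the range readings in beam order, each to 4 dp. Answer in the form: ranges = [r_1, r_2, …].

ranges = [1.0600, 3.9133, 3.5924, 0.2540]

beam 1: φ=-90°, α=60°
  direction (0.5000, 0.8660); cell (7,3); t to first gridline: x 1.0600, y 0.9007 (then +2.0000 / +1.1547)
    (7,4) via y @ 0.9007
    (8,4) via x @ 1.0600  # hit
  → r_1 = 1.0600
beam 2: φ=-45°, α=105°
  direction (-0.2588, 0.9659); cell (7,3); t to first gridline: x 1.8159, y 0.8075 (then +3.8637 / +1.0353)
    (7,4) via y @ 0.8075
    (6,4) via x @ 1.8159
    (6,5) via y @ 1.8428
    (6,6) via y @ 2.8781
    (6,7) via y @ 3.9133  # hit
  → r_2 = 3.9133
beam 3: φ=45°, α=195°
  direction (-0.9659, -0.2588); cell (7,3); t to first gridline: x 0.4866, y 0.8500 (then +1.0353 / +3.8637)
    (6,3) via x @ 0.4866
    (6,2) via y @ 0.8500
    (5,2) via x @ 1.5219
    (4,2) via x @ 2.5571
    (3,2) via x @ 3.5924  # hit
  → r_3 = 3.5924
beam 4: φ=90°, α=240°
  direction (-0.5000, -0.8660); cell (7,3); t to first gridline: x 0.9400, y 0.2540 (then +2.0000 / +1.1547)
    (7,2) via y @ 0.2540  # hit
  → r_4 = 0.2540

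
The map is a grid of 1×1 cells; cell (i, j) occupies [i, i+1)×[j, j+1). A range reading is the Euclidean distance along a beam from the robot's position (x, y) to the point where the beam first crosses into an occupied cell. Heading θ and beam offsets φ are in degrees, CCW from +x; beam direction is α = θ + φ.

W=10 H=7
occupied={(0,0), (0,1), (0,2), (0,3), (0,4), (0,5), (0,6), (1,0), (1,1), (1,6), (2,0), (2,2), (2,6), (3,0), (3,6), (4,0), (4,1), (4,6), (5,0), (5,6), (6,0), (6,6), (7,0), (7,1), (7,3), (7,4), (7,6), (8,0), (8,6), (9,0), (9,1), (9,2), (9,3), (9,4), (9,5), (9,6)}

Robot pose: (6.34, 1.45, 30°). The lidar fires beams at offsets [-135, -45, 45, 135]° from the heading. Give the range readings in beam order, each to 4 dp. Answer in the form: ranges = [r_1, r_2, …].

ranges = [0.4659, 0.6833, 2.5500, 1.3873]

beam 1: φ=-135°, α=255°
  d=(-0.2588,-0.9659)  start (6,1)  tX=1.3137 tY=0.4659  stride 1/|dx|=3.8637 1/|dy|=1.0353
    cross y-line → (6,0), t=0.4659 (wall)
  → r_1 = 0.4659
beam 2: φ=-45°, α=345°
  d=(0.9659,-0.2588)  start (6,1)  tX=0.6833 tY=1.7387  stride 1/|dx|=1.0353 1/|dy|=3.8637
    cross x-line → (7,1), t=0.6833 (wall)
  → r_2 = 0.6833
beam 3: φ=45°, α=75°
  d=(0.2588,0.9659)  start (6,1)  tX=2.5500 tY=0.5694  stride 1/|dx|=3.8637 1/|dy|=1.0353
    cross y-line → (6,2), t=0.5694
    cross y-line → (6,3), t=1.6047
    cross x-line → (7,3), t=2.5500 (wall)
  → r_3 = 2.5500
beam 4: φ=135°, α=165°
  d=(-0.9659,0.2588)  start (6,1)  tX=0.3520 tY=2.1250  stride 1/|dx|=1.0353 1/|dy|=3.8637
    cross x-line → (5,1), t=0.3520
    cross x-line → (4,1), t=1.3873 (wall)
  → r_4 = 1.3873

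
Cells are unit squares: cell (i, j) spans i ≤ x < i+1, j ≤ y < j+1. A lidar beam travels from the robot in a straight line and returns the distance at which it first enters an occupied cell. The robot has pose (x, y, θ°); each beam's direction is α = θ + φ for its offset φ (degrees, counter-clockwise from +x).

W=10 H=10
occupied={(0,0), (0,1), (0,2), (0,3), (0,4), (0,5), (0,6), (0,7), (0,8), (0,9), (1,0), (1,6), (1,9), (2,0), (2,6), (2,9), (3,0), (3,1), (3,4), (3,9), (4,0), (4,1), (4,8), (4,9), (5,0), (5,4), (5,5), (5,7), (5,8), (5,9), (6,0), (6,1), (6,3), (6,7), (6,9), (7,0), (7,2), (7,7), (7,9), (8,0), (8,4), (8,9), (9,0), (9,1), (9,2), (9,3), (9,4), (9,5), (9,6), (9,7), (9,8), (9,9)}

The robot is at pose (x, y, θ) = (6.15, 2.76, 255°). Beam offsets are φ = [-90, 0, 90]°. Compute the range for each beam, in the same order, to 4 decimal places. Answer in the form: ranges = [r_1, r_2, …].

ranges = [5.3317, 1.8221, 0.8800]

beam 1: φ=-90°, α=165°
  dir = (cos 165°, sin 165°) = (-0.9659, 0.2588); from cell (6,2)
  next x-line at t=0.1553, next y-line at t=0.9273; Δt_x=1.0353, Δt_y=3.8637
    x: enter (5,2) at t=0.1553
    y: enter (5,3) at t=0.9273
    x: enter (4,3) at t=1.1906
    x: enter (3,3) at t=2.2258
    x: enter (2,3) at t=3.2611
    x: enter (1,3) at t=4.2964
    y: enter (1,4) at t=4.7910
    x: enter (0,4) at t=5.3317 ← occupied
  → r_1 = 5.3317
beam 2: φ=0°, α=255°
  dir = (cos 255°, sin 255°) = (-0.2588, -0.9659); from cell (6,2)
  next x-line at t=0.5796, next y-line at t=0.7868; Δt_x=3.8637, Δt_y=1.0353
    x: enter (5,2) at t=0.5796
    y: enter (5,1) at t=0.7868
    y: enter (5,0) at t=1.8221 ← occupied
  → r_2 = 1.8221
beam 3: φ=90°, α=345°
  dir = (cos 345°, sin 345°) = (0.9659, -0.2588); from cell (6,2)
  next x-line at t=0.8800, next y-line at t=2.9364; Δt_x=1.0353, Δt_y=3.8637
    x: enter (7,2) at t=0.8800 ← occupied
  → r_3 = 0.8800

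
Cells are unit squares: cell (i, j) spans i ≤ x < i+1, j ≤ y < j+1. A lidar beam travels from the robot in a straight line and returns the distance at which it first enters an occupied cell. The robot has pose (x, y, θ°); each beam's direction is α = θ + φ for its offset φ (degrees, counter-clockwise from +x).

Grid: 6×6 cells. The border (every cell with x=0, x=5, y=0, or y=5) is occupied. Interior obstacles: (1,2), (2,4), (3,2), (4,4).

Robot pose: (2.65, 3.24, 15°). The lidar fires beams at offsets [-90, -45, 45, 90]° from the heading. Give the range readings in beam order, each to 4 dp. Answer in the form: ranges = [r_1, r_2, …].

ranges = [2.3190, 0.4800, 2.0323, 0.7868]

beam 1: φ=-90°, α=285°
  d=(0.2588,-0.9659)  start (2,3)  tX=1.3523 tY=0.2485  stride 1/|dx|=3.8637 1/|dy|=1.0353
    cross y-line → (2,2), t=0.2485
    cross y-line → (2,1), t=1.2837
    cross x-line → (3,1), t=1.3523
    cross y-line → (3,0), t=2.3190 (wall)
  → r_1 = 2.3190
beam 2: φ=-45°, α=330°
  d=(0.8660,-0.5000)  start (2,3)  tX=0.4041 tY=0.4800  stride 1/|dx|=1.1547 1/|dy|=2.0000
    cross x-line → (3,3), t=0.4041
    cross y-line → (3,2), t=0.4800 (wall)
  → r_2 = 0.4800
beam 3: φ=45°, α=60°
  d=(0.5000,0.8660)  start (2,3)  tX=0.7000 tY=0.8776  stride 1/|dx|=2.0000 1/|dy|=1.1547
    cross x-line → (3,3), t=0.7000
    cross y-line → (3,4), t=0.8776
    cross y-line → (3,5), t=2.0323 (wall)
  → r_3 = 2.0323
beam 4: φ=90°, α=105°
  d=(-0.2588,0.9659)  start (2,3)  tX=2.5114 tY=0.7868  stride 1/|dx|=3.8637 1/|dy|=1.0353
    cross y-line → (2,4), t=0.7868 (wall)
  → r_4 = 0.7868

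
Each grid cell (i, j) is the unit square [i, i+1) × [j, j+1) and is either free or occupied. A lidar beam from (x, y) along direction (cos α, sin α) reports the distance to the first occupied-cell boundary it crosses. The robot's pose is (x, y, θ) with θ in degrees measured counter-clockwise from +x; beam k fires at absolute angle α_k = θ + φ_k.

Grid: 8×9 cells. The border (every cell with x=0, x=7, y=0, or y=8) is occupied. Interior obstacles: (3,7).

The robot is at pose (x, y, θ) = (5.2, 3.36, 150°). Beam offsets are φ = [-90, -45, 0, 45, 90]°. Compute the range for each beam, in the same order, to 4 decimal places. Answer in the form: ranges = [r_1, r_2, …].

beam 1: φ=-90°, α=60°
  cosα=0.5000 sinα=0.8660 | (5,3) | tMaxX 1.6000 tMaxY 0.7390 | tΔX 2.0000 tΔY 1.1547
    t=0.7390 [y] (5,4)
    t=1.6000 [x] (6,4)
    t=1.8937 [y] (6,5)
    t=3.0484 [y] (6,6)
    t=3.6000 [x] (7,6) — stop
  → r_1 = 3.6000
beam 2: φ=-45°, α=105°
  cosα=-0.2588 sinα=0.9659 | (5,3) | tMaxX 0.7727 tMaxY 0.6626 | tΔX 3.8637 tΔY 1.0353
    t=0.6626 [y] (5,4)
    t=0.7727 [x] (4,4)
    t=1.6979 [y] (4,5)
    t=2.7331 [y] (4,6)
    t=3.7684 [y] (4,7)
    t=4.6364 [x] (3,7) — stop
  → r_2 = 4.6364
beam 3: φ=0°, α=150°
  cosα=-0.8660 sinα=0.5000 | (5,3) | tMaxX 0.2309 tMaxY 1.2800 | tΔX 1.1547 tΔY 2.0000
    t=0.2309 [x] (4,3)
    t=1.2800 [y] (4,4)
    t=1.3856 [x] (3,4)
    t=2.5403 [x] (2,4)
    t=3.2800 [y] (2,5)
    t=3.6950 [x] (1,5)
    t=4.8497 [x] (0,5) — stop
  → r_3 = 4.8497
beam 4: φ=45°, α=195°
  cosα=-0.9659 sinα=-0.2588 | (5,3) | tMaxX 0.2071 tMaxY 1.3909 | tΔX 1.0353 tΔY 3.8637
    t=0.2071 [x] (4,3)
    t=1.2423 [x] (3,3)
    t=1.3909 [y] (3,2)
    t=2.2776 [x] (2,2)
    t=3.3129 [x] (1,2)
    t=4.3482 [x] (0,2) — stop
  → r_4 = 4.3482
beam 5: φ=90°, α=240°
  cosα=-0.5000 sinα=-0.8660 | (5,3) | tMaxX 0.4000 tMaxY 0.4157 | tΔX 2.0000 tΔY 1.1547
    t=0.4000 [x] (4,3)
    t=0.4157 [y] (4,2)
    t=1.5704 [y] (4,1)
    t=2.4000 [x] (3,1)
    t=2.7251 [y] (3,0) — stop
  → r_5 = 2.7251

ranges = [3.6000, 4.6364, 4.8497, 4.3482, 2.7251]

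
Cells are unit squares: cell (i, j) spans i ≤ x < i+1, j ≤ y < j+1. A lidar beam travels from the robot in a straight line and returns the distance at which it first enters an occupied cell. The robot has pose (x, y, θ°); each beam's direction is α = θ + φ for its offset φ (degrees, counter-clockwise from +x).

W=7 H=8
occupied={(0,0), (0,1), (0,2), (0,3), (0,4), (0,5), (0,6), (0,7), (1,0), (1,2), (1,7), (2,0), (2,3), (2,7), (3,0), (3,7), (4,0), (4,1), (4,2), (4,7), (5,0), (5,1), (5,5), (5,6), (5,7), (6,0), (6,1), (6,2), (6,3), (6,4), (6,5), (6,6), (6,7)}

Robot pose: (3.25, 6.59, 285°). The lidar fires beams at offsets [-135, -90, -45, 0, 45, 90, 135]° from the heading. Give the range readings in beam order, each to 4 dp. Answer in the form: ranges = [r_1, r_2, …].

ranges = [0.8200, 2.3294, 4.1454, 3.7166, 2.0207, 1.5841, 0.4734]

beam 1: φ=-135°, α=150°
  direction (-0.8660, 0.5000); cell (3,6); t to first gridline: x 0.2887, y 0.8200 (then +1.1547 / +2.0000)
    (2,6) via x @ 0.2887
    (2,7) via y @ 0.8200  # hit
  → r_1 = 0.8200
beam 2: φ=-90°, α=195°
  direction (-0.9659, -0.2588); cell (3,6); t to first gridline: x 0.2588, y 2.2796 (then +1.0353 / +3.8637)
    (2,6) via x @ 0.2588
    (1,6) via x @ 1.2941
    (1,5) via y @ 2.2796
    (0,5) via x @ 2.3294  # hit
  → r_2 = 2.3294
beam 3: φ=-45°, α=240°
  direction (-0.5000, -0.8660); cell (3,6); t to first gridline: x 0.5000, y 0.6813 (then +2.0000 / +1.1547)
    (2,6) via x @ 0.5000
    (2,5) via y @ 0.6813
    (2,4) via y @ 1.8360
    (1,4) via x @ 2.5000
    (1,3) via y @ 2.9907
    (1,2) via y @ 4.1454  # hit
  → r_3 = 4.1454
beam 4: φ=0°, α=285°
  direction (0.2588, -0.9659); cell (3,6); t to first gridline: x 2.8978, y 0.6108 (then +3.8637 / +1.0353)
    (3,5) via y @ 0.6108
    (3,4) via y @ 1.6461
    (3,3) via y @ 2.6814
    (4,3) via x @ 2.8978
    (4,2) via y @ 3.7166  # hit
  → r_4 = 3.7166
beam 5: φ=45°, α=330°
  direction (0.8660, -0.5000); cell (3,6); t to first gridline: x 0.8660, y 1.1800 (then +1.1547 / +2.0000)
    (4,6) via x @ 0.8660
    (4,5) via y @ 1.1800
    (5,5) via x @ 2.0207  # hit
  → r_5 = 2.0207
beam 6: φ=90°, α=15°
  direction (0.9659, 0.2588); cell (3,6); t to first gridline: x 0.7765, y 1.5841 (then +1.0353 / +3.8637)
    (4,6) via x @ 0.7765
    (4,7) via y @ 1.5841  # hit
  → r_6 = 1.5841
beam 7: φ=135°, α=60°
  direction (0.5000, 0.8660); cell (3,6); t to first gridline: x 1.5000, y 0.4734 (then +2.0000 / +1.1547)
    (3,7) via y @ 0.4734  # hit
  → r_7 = 0.4734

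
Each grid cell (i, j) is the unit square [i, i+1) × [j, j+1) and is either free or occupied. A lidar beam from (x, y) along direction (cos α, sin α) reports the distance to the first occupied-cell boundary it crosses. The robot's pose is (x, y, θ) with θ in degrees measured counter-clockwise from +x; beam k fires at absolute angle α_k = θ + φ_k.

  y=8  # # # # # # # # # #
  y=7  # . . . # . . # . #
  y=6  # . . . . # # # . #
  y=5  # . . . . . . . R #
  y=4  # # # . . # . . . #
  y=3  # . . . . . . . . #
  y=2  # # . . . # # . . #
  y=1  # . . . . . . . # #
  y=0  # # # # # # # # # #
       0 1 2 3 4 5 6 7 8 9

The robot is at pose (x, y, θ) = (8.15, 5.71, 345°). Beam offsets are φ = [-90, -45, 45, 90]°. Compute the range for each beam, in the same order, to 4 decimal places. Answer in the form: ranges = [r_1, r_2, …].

ranges = [4.8762, 1.7000, 0.9815, 2.3708]

beam 1: φ=-90°, α=255°
  dir = (cos 255°, sin 255°) = (-0.2588, -0.9659); from cell (8,5)
  next x-line at t=0.5796, next y-line at t=0.7350; Δt_x=3.8637, Δt_y=1.0353
    x: enter (7,5) at t=0.5796
    y: enter (7,4) at t=0.7350
    y: enter (7,3) at t=1.7703
    y: enter (7,2) at t=2.8056
    y: enter (7,1) at t=3.8409
    x: enter (6,1) at t=4.4433
    y: enter (6,0) at t=4.8762 ← occupied
  → r_1 = 4.8762
beam 2: φ=-45°, α=300°
  dir = (cos 300°, sin 300°) = (0.5000, -0.8660); from cell (8,5)
  next x-line at t=1.7000, next y-line at t=0.8198; Δt_x=2.0000, Δt_y=1.1547
    y: enter (8,4) at t=0.8198
    x: enter (9,4) at t=1.7000 ← occupied
  → r_2 = 1.7000
beam 3: φ=45°, α=30°
  dir = (cos 30°, sin 30°) = (0.8660, 0.5000); from cell (8,5)
  next x-line at t=0.9815, next y-line at t=0.5800; Δt_x=1.1547, Δt_y=2.0000
    y: enter (8,6) at t=0.5800
    x: enter (9,6) at t=0.9815 ← occupied
  → r_3 = 0.9815
beam 4: φ=90°, α=75°
  dir = (cos 75°, sin 75°) = (0.2588, 0.9659); from cell (8,5)
  next x-line at t=3.2841, next y-line at t=0.3002; Δt_x=3.8637, Δt_y=1.0353
    y: enter (8,6) at t=0.3002
    y: enter (8,7) at t=1.3355
    y: enter (8,8) at t=2.3708 ← occupied
  → r_4 = 2.3708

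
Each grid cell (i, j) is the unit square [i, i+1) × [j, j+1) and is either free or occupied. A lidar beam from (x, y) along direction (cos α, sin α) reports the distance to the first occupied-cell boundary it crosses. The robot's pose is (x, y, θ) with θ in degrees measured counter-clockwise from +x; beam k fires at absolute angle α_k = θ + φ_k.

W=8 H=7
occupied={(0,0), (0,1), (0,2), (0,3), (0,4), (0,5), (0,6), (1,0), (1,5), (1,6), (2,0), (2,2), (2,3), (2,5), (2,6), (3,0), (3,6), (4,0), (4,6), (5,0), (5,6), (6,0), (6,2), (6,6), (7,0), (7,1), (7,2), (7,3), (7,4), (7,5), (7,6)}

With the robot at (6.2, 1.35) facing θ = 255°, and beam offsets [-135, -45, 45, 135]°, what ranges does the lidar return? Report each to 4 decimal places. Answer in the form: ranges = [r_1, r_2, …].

beam 1: φ=-135°, α=120°
  d=(-0.5000,0.8660)  start (6,1)  tX=0.4000 tY=0.7506  stride 1/|dx|=2.0000 1/|dy|=1.1547
    cross x-line → (5,1), t=0.4000
    cross y-line → (5,2), t=0.7506
    cross y-line → (5,3), t=1.9053
    cross x-line → (4,3), t=2.4000
    cross y-line → (4,4), t=3.0600
    cross y-line → (4,5), t=4.2147
    cross x-line → (3,5), t=4.4000
    cross y-line → (3,6), t=5.3694 (wall)
  → r_1 = 5.3694
beam 2: φ=-45°, α=210°
  d=(-0.8660,-0.5000)  start (6,1)  tX=0.2309 tY=0.7000  stride 1/|dx|=1.1547 1/|dy|=2.0000
    cross x-line → (5,1), t=0.2309
    cross y-line → (5,0), t=0.7000 (wall)
  → r_2 = 0.7000
beam 3: φ=45°, α=300°
  d=(0.5000,-0.8660)  start (6,1)  tX=1.6000 tY=0.4041  stride 1/|dx|=2.0000 1/|dy|=1.1547
    cross y-line → (6,0), t=0.4041 (wall)
  → r_3 = 0.4041
beam 4: φ=135°, α=30°
  d=(0.8660,0.5000)  start (6,1)  tX=0.9238 tY=1.3000  stride 1/|dx|=1.1547 1/|dy|=2.0000
    cross x-line → (7,1), t=0.9238 (wall)
  → r_4 = 0.9238

ranges = [5.3694, 0.7000, 0.4041, 0.9238]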